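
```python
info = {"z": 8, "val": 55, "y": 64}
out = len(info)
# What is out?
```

Trace (tracking out):
info = {'z': 8, 'val': 55, 'y': 64}  # -> info = {'z': 8, 'val': 55, 'y': 64}
out = len(info)  # -> out = 3

Answer: 3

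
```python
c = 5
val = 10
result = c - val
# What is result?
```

Answer: -5

Derivation:
Trace (tracking result):
c = 5  # -> c = 5
val = 10  # -> val = 10
result = c - val  # -> result = -5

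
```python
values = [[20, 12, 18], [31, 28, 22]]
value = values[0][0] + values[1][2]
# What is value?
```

Trace (tracking value):
values = [[20, 12, 18], [31, 28, 22]]  # -> values = [[20, 12, 18], [31, 28, 22]]
value = values[0][0] + values[1][2]  # -> value = 42

Answer: 42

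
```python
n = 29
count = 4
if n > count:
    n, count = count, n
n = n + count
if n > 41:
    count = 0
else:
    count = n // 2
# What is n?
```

Answer: 33

Derivation:
Trace (tracking n):
n = 29  # -> n = 29
count = 4  # -> count = 4
if n > count:  # condition is True
    n, count = (count, n)  # -> n = 4, count = 29
n = n + count  # -> n = 33
if n > 41:  # condition is False
else:
    count = n // 2  # -> count = 16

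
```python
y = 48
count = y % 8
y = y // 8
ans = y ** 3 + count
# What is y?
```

Answer: 6

Derivation:
Trace (tracking y):
y = 48  # -> y = 48
count = y % 8  # -> count = 0
y = y // 8  # -> y = 6
ans = y ** 3 + count  # -> ans = 216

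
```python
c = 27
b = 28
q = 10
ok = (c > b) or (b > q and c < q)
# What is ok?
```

Answer: False

Derivation:
Trace (tracking ok):
c = 27  # -> c = 27
b = 28  # -> b = 28
q = 10  # -> q = 10
ok = c > b or (b > q and c < q)  # -> ok = False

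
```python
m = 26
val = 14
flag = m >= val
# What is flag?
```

Trace (tracking flag):
m = 26  # -> m = 26
val = 14  # -> val = 14
flag = m >= val  # -> flag = True

Answer: True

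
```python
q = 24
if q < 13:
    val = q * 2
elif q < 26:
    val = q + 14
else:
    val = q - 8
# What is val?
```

Trace (tracking val):
q = 24  # -> q = 24
if q < 13:  # condition is False
elif q < 26:  # condition is True
    val = q + 14  # -> val = 38

Answer: 38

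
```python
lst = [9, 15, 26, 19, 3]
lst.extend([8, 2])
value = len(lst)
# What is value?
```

Answer: 7

Derivation:
Trace (tracking value):
lst = [9, 15, 26, 19, 3]  # -> lst = [9, 15, 26, 19, 3]
lst.extend([8, 2])  # -> lst = [9, 15, 26, 19, 3, 8, 2]
value = len(lst)  # -> value = 7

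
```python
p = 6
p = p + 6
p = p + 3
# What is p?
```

Answer: 15

Derivation:
Trace (tracking p):
p = 6  # -> p = 6
p = p + 6  # -> p = 12
p = p + 3  # -> p = 15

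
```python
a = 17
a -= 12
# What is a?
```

Trace (tracking a):
a = 17  # -> a = 17
a -= 12  # -> a = 5

Answer: 5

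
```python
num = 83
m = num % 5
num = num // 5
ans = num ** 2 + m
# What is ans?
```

Trace (tracking ans):
num = 83  # -> num = 83
m = num % 5  # -> m = 3
num = num // 5  # -> num = 16
ans = num ** 2 + m  # -> ans = 259

Answer: 259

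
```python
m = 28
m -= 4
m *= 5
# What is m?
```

Trace (tracking m):
m = 28  # -> m = 28
m -= 4  # -> m = 24
m *= 5  # -> m = 120

Answer: 120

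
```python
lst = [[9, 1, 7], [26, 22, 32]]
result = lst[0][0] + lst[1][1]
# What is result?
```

Trace (tracking result):
lst = [[9, 1, 7], [26, 22, 32]]  # -> lst = [[9, 1, 7], [26, 22, 32]]
result = lst[0][0] + lst[1][1]  # -> result = 31

Answer: 31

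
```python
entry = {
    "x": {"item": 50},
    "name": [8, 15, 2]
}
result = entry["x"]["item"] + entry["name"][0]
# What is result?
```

Answer: 58

Derivation:
Trace (tracking result):
entry = {'x': {'item': 50}, 'name': [8, 15, 2]}  # -> entry = {'x': {'item': 50}, 'name': [8, 15, 2]}
result = entry['x']['item'] + entry['name'][0]  # -> result = 58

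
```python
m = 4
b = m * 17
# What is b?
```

Answer: 68

Derivation:
Trace (tracking b):
m = 4  # -> m = 4
b = m * 17  # -> b = 68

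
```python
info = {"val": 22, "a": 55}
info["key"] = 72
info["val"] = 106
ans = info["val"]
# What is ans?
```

Trace (tracking ans):
info = {'val': 22, 'a': 55}  # -> info = {'val': 22, 'a': 55}
info['key'] = 72  # -> info = {'val': 22, 'a': 55, 'key': 72}
info['val'] = 106  # -> info = {'val': 106, 'a': 55, 'key': 72}
ans = info['val']  # -> ans = 106

Answer: 106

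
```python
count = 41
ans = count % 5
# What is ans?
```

Answer: 1

Derivation:
Trace (tracking ans):
count = 41  # -> count = 41
ans = count % 5  # -> ans = 1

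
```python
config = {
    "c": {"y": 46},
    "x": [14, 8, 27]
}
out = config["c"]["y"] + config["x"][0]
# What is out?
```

Answer: 60

Derivation:
Trace (tracking out):
config = {'c': {'y': 46}, 'x': [14, 8, 27]}  # -> config = {'c': {'y': 46}, 'x': [14, 8, 27]}
out = config['c']['y'] + config['x'][0]  # -> out = 60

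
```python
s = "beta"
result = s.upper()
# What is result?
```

Answer: 'BETA'

Derivation:
Trace (tracking result):
s = 'beta'  # -> s = 'beta'
result = s.upper()  # -> result = 'BETA'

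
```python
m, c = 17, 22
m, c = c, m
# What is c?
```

Answer: 17

Derivation:
Trace (tracking c):
m, c = (17, 22)  # -> m = 17, c = 22
m, c = (c, m)  # -> m = 22, c = 17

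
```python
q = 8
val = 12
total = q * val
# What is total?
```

Trace (tracking total):
q = 8  # -> q = 8
val = 12  # -> val = 12
total = q * val  # -> total = 96

Answer: 96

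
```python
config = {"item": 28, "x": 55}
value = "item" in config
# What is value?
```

Answer: True

Derivation:
Trace (tracking value):
config = {'item': 28, 'x': 55}  # -> config = {'item': 28, 'x': 55}
value = 'item' in config  # -> value = True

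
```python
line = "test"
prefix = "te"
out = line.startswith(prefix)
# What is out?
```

Answer: True

Derivation:
Trace (tracking out):
line = 'test'  # -> line = 'test'
prefix = 'te'  # -> prefix = 'te'
out = line.startswith(prefix)  # -> out = True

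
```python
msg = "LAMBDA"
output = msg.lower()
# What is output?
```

Trace (tracking output):
msg = 'LAMBDA'  # -> msg = 'LAMBDA'
output = msg.lower()  # -> output = 'lambda'

Answer: 'lambda'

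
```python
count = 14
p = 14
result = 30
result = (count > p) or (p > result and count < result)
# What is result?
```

Answer: False

Derivation:
Trace (tracking result):
count = 14  # -> count = 14
p = 14  # -> p = 14
result = 30  # -> result = 30
result = count > p or (p > result and count < result)  # -> result = False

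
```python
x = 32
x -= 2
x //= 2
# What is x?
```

Answer: 15

Derivation:
Trace (tracking x):
x = 32  # -> x = 32
x -= 2  # -> x = 30
x //= 2  # -> x = 15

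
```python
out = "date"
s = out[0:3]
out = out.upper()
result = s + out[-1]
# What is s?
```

Trace (tracking s):
out = 'date'  # -> out = 'date'
s = out[0:3]  # -> s = 'dat'
out = out.upper()  # -> out = 'DATE'
result = s + out[-1]  # -> result = 'datE'

Answer: 'dat'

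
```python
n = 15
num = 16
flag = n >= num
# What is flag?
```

Answer: False

Derivation:
Trace (tracking flag):
n = 15  # -> n = 15
num = 16  # -> num = 16
flag = n >= num  # -> flag = False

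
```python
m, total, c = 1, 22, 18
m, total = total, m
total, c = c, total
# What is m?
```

Trace (tracking m):
m, total, c = (1, 22, 18)  # -> m = 1, total = 22, c = 18
m, total = (total, m)  # -> m = 22, total = 1
total, c = (c, total)  # -> total = 18, c = 1

Answer: 22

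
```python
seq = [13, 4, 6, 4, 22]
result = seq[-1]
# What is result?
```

Answer: 22

Derivation:
Trace (tracking result):
seq = [13, 4, 6, 4, 22]  # -> seq = [13, 4, 6, 4, 22]
result = seq[-1]  # -> result = 22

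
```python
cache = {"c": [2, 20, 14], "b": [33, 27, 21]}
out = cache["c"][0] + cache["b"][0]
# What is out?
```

Answer: 35

Derivation:
Trace (tracking out):
cache = {'c': [2, 20, 14], 'b': [33, 27, 21]}  # -> cache = {'c': [2, 20, 14], 'b': [33, 27, 21]}
out = cache['c'][0] + cache['b'][0]  # -> out = 35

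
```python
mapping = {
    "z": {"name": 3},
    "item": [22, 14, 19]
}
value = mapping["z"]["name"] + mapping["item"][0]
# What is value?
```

Answer: 25

Derivation:
Trace (tracking value):
mapping = {'z': {'name': 3}, 'item': [22, 14, 19]}  # -> mapping = {'z': {'name': 3}, 'item': [22, 14, 19]}
value = mapping['z']['name'] + mapping['item'][0]  # -> value = 25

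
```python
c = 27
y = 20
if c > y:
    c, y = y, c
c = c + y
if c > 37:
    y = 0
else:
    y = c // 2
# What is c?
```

Answer: 47

Derivation:
Trace (tracking c):
c = 27  # -> c = 27
y = 20  # -> y = 20
if c > y:  # condition is True
    c, y = (y, c)  # -> c = 20, y = 27
c = c + y  # -> c = 47
if c > 37:  # condition is True
    y = 0  # -> y = 0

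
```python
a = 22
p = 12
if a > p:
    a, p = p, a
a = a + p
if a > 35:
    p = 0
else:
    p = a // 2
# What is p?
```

Answer: 17

Derivation:
Trace (tracking p):
a = 22  # -> a = 22
p = 12  # -> p = 12
if a > p:  # condition is True
    a, p = (p, a)  # -> a = 12, p = 22
a = a + p  # -> a = 34
if a > 35:  # condition is False
else:
    p = a // 2  # -> p = 17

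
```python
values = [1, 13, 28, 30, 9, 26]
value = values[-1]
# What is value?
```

Trace (tracking value):
values = [1, 13, 28, 30, 9, 26]  # -> values = [1, 13, 28, 30, 9, 26]
value = values[-1]  # -> value = 26

Answer: 26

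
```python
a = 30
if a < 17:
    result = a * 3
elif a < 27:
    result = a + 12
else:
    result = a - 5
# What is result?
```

Answer: 25

Derivation:
Trace (tracking result):
a = 30  # -> a = 30
if a < 17:  # condition is False
elif a < 27:  # condition is False
else:
    result = a - 5  # -> result = 25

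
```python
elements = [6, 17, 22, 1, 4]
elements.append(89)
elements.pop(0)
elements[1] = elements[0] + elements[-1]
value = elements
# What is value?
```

Answer: [17, 106, 1, 4, 89]

Derivation:
Trace (tracking value):
elements = [6, 17, 22, 1, 4]  # -> elements = [6, 17, 22, 1, 4]
elements.append(89)  # -> elements = [6, 17, 22, 1, 4, 89]
elements.pop(0)  # -> elements = [17, 22, 1, 4, 89]
elements[1] = elements[0] + elements[-1]  # -> elements = [17, 106, 1, 4, 89]
value = elements  # -> value = [17, 106, 1, 4, 89]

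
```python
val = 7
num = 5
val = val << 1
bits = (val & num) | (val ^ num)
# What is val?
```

Answer: 14

Derivation:
Trace (tracking val):
val = 7  # -> val = 7
num = 5  # -> num = 5
val = val << 1  # -> val = 14
bits = val & num | val ^ num  # -> bits = 15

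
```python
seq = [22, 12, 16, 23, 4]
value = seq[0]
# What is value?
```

Trace (tracking value):
seq = [22, 12, 16, 23, 4]  # -> seq = [22, 12, 16, 23, 4]
value = seq[0]  # -> value = 22

Answer: 22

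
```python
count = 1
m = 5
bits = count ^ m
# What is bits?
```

Answer: 4

Derivation:
Trace (tracking bits):
count = 1  # -> count = 1
m = 5  # -> m = 5
bits = count ^ m  # -> bits = 4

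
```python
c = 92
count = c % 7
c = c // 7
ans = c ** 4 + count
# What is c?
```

Trace (tracking c):
c = 92  # -> c = 92
count = c % 7  # -> count = 1
c = c // 7  # -> c = 13
ans = c ** 4 + count  # -> ans = 28562

Answer: 13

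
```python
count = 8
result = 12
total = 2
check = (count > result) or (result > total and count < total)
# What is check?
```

Trace (tracking check):
count = 8  # -> count = 8
result = 12  # -> result = 12
total = 2  # -> total = 2
check = count > result or (result > total and count < total)  # -> check = False

Answer: False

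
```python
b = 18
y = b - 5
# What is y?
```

Answer: 13

Derivation:
Trace (tracking y):
b = 18  # -> b = 18
y = b - 5  # -> y = 13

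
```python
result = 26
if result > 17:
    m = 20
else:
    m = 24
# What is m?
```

Trace (tracking m):
result = 26  # -> result = 26
if result > 17:  # condition is True
    m = 20  # -> m = 20

Answer: 20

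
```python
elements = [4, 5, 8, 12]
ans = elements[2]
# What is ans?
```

Trace (tracking ans):
elements = [4, 5, 8, 12]  # -> elements = [4, 5, 8, 12]
ans = elements[2]  # -> ans = 8

Answer: 8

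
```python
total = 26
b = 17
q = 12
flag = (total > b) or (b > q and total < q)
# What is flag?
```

Trace (tracking flag):
total = 26  # -> total = 26
b = 17  # -> b = 17
q = 12  # -> q = 12
flag = total > b or (b > q and total < q)  # -> flag = True

Answer: True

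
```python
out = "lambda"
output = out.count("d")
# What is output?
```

Answer: 1

Derivation:
Trace (tracking output):
out = 'lambda'  # -> out = 'lambda'
output = out.count('d')  # -> output = 1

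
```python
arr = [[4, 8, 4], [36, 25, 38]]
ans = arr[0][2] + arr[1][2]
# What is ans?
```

Trace (tracking ans):
arr = [[4, 8, 4], [36, 25, 38]]  # -> arr = [[4, 8, 4], [36, 25, 38]]
ans = arr[0][2] + arr[1][2]  # -> ans = 42

Answer: 42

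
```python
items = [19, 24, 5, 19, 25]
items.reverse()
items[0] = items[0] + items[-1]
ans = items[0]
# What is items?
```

Trace (tracking items):
items = [19, 24, 5, 19, 25]  # -> items = [19, 24, 5, 19, 25]
items.reverse()  # -> items = [25, 19, 5, 24, 19]
items[0] = items[0] + items[-1]  # -> items = [44, 19, 5, 24, 19]
ans = items[0]  # -> ans = 44

Answer: [44, 19, 5, 24, 19]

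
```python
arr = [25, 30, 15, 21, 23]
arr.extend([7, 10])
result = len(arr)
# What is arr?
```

Trace (tracking arr):
arr = [25, 30, 15, 21, 23]  # -> arr = [25, 30, 15, 21, 23]
arr.extend([7, 10])  # -> arr = [25, 30, 15, 21, 23, 7, 10]
result = len(arr)  # -> result = 7

Answer: [25, 30, 15, 21, 23, 7, 10]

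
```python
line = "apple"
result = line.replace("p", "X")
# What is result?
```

Answer: 'aXXle'

Derivation:
Trace (tracking result):
line = 'apple'  # -> line = 'apple'
result = line.replace('p', 'X')  # -> result = 'aXXle'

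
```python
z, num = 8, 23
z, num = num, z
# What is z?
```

Answer: 23

Derivation:
Trace (tracking z):
z, num = (8, 23)  # -> z = 8, num = 23
z, num = (num, z)  # -> z = 23, num = 8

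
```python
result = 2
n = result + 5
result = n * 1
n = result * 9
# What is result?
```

Trace (tracking result):
result = 2  # -> result = 2
n = result + 5  # -> n = 7
result = n * 1  # -> result = 7
n = result * 9  # -> n = 63

Answer: 7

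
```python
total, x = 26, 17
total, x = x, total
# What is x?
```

Answer: 26

Derivation:
Trace (tracking x):
total, x = (26, 17)  # -> total = 26, x = 17
total, x = (x, total)  # -> total = 17, x = 26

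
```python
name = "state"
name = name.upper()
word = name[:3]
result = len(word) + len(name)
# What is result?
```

Answer: 8

Derivation:
Trace (tracking result):
name = 'state'  # -> name = 'state'
name = name.upper()  # -> name = 'STATE'
word = name[:3]  # -> word = 'STA'
result = len(word) + len(name)  # -> result = 8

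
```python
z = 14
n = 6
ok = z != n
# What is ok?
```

Answer: True

Derivation:
Trace (tracking ok):
z = 14  # -> z = 14
n = 6  # -> n = 6
ok = z != n  # -> ok = True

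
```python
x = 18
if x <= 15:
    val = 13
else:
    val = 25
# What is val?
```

Trace (tracking val):
x = 18  # -> x = 18
if x <= 15:  # condition is False
else:
    val = 25  # -> val = 25

Answer: 25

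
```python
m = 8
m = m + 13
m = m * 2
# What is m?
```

Trace (tracking m):
m = 8  # -> m = 8
m = m + 13  # -> m = 21
m = m * 2  # -> m = 42

Answer: 42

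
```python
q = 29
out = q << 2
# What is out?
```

Trace (tracking out):
q = 29  # -> q = 29
out = q << 2  # -> out = 116

Answer: 116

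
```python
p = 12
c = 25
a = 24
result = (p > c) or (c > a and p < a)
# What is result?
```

Trace (tracking result):
p = 12  # -> p = 12
c = 25  # -> c = 25
a = 24  # -> a = 24
result = p > c or (c > a and p < a)  # -> result = True

Answer: True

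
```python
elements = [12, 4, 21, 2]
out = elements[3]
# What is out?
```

Answer: 2

Derivation:
Trace (tracking out):
elements = [12, 4, 21, 2]  # -> elements = [12, 4, 21, 2]
out = elements[3]  # -> out = 2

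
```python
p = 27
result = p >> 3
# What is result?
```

Answer: 3

Derivation:
Trace (tracking result):
p = 27  # -> p = 27
result = p >> 3  # -> result = 3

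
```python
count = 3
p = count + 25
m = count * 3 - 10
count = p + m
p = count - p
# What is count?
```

Answer: 27

Derivation:
Trace (tracking count):
count = 3  # -> count = 3
p = count + 25  # -> p = 28
m = count * 3 - 10  # -> m = -1
count = p + m  # -> count = 27
p = count - p  # -> p = -1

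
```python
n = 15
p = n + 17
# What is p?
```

Answer: 32

Derivation:
Trace (tracking p):
n = 15  # -> n = 15
p = n + 17  # -> p = 32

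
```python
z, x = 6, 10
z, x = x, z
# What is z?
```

Answer: 10

Derivation:
Trace (tracking z):
z, x = (6, 10)  # -> z = 6, x = 10
z, x = (x, z)  # -> z = 10, x = 6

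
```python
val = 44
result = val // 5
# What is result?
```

Answer: 8

Derivation:
Trace (tracking result):
val = 44  # -> val = 44
result = val // 5  # -> result = 8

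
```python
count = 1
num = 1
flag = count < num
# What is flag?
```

Trace (tracking flag):
count = 1  # -> count = 1
num = 1  # -> num = 1
flag = count < num  # -> flag = False

Answer: False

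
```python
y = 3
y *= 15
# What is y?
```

Trace (tracking y):
y = 3  # -> y = 3
y *= 15  # -> y = 45

Answer: 45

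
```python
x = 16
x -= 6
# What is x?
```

Answer: 10

Derivation:
Trace (tracking x):
x = 16  # -> x = 16
x -= 6  # -> x = 10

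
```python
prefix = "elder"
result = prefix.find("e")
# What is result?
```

Answer: 0

Derivation:
Trace (tracking result):
prefix = 'elder'  # -> prefix = 'elder'
result = prefix.find('e')  # -> result = 0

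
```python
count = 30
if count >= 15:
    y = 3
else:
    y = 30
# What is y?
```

Trace (tracking y):
count = 30  # -> count = 30
if count >= 15:  # condition is True
    y = 3  # -> y = 3

Answer: 3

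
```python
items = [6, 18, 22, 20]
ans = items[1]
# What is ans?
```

Answer: 18

Derivation:
Trace (tracking ans):
items = [6, 18, 22, 20]  # -> items = [6, 18, 22, 20]
ans = items[1]  # -> ans = 18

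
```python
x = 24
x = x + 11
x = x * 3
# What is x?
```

Answer: 105

Derivation:
Trace (tracking x):
x = 24  # -> x = 24
x = x + 11  # -> x = 35
x = x * 3  # -> x = 105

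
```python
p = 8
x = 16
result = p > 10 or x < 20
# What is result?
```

Trace (tracking result):
p = 8  # -> p = 8
x = 16  # -> x = 16
result = p > 10 or x < 20  # -> result = True

Answer: True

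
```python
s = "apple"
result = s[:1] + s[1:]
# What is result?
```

Trace (tracking result):
s = 'apple'  # -> s = 'apple'
result = s[:1] + s[1:]  # -> result = 'apple'

Answer: 'apple'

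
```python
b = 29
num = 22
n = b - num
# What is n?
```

Answer: 7

Derivation:
Trace (tracking n):
b = 29  # -> b = 29
num = 22  # -> num = 22
n = b - num  # -> n = 7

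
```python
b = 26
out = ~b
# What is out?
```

Answer: -27

Derivation:
Trace (tracking out):
b = 26  # -> b = 26
out = ~b  # -> out = -27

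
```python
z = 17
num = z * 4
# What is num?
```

Trace (tracking num):
z = 17  # -> z = 17
num = z * 4  # -> num = 68

Answer: 68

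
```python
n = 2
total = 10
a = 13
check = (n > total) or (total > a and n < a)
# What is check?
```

Trace (tracking check):
n = 2  # -> n = 2
total = 10  # -> total = 10
a = 13  # -> a = 13
check = n > total or (total > a and n < a)  # -> check = False

Answer: False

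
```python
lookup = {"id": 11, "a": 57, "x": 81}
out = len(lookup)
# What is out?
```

Answer: 3

Derivation:
Trace (tracking out):
lookup = {'id': 11, 'a': 57, 'x': 81}  # -> lookup = {'id': 11, 'a': 57, 'x': 81}
out = len(lookup)  # -> out = 3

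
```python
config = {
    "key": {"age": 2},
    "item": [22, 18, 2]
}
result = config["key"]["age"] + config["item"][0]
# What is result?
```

Trace (tracking result):
config = {'key': {'age': 2}, 'item': [22, 18, 2]}  # -> config = {'key': {'age': 2}, 'item': [22, 18, 2]}
result = config['key']['age'] + config['item'][0]  # -> result = 24

Answer: 24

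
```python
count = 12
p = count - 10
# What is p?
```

Answer: 2

Derivation:
Trace (tracking p):
count = 12  # -> count = 12
p = count - 10  # -> p = 2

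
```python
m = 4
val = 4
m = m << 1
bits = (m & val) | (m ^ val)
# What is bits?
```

Trace (tracking bits):
m = 4  # -> m = 4
val = 4  # -> val = 4
m = m << 1  # -> m = 8
bits = m & val | m ^ val  # -> bits = 12

Answer: 12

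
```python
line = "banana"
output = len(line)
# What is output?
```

Trace (tracking output):
line = 'banana'  # -> line = 'banana'
output = len(line)  # -> output = 6

Answer: 6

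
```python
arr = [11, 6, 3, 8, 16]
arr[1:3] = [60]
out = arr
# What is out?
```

Answer: [11, 60, 8, 16]

Derivation:
Trace (tracking out):
arr = [11, 6, 3, 8, 16]  # -> arr = [11, 6, 3, 8, 16]
arr[1:3] = [60]  # -> arr = [11, 60, 8, 16]
out = arr  # -> out = [11, 60, 8, 16]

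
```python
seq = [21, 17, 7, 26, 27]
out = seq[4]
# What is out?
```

Trace (tracking out):
seq = [21, 17, 7, 26, 27]  # -> seq = [21, 17, 7, 26, 27]
out = seq[4]  # -> out = 27

Answer: 27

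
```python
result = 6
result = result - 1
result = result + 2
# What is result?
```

Trace (tracking result):
result = 6  # -> result = 6
result = result - 1  # -> result = 5
result = result + 2  # -> result = 7

Answer: 7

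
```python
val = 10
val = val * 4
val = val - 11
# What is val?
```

Trace (tracking val):
val = 10  # -> val = 10
val = val * 4  # -> val = 40
val = val - 11  # -> val = 29

Answer: 29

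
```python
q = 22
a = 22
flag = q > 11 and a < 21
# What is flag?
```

Answer: False

Derivation:
Trace (tracking flag):
q = 22  # -> q = 22
a = 22  # -> a = 22
flag = q > 11 and a < 21  # -> flag = False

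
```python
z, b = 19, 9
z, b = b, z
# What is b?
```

Answer: 19

Derivation:
Trace (tracking b):
z, b = (19, 9)  # -> z = 19, b = 9
z, b = (b, z)  # -> z = 9, b = 19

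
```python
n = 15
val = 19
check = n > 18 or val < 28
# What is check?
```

Answer: True

Derivation:
Trace (tracking check):
n = 15  # -> n = 15
val = 19  # -> val = 19
check = n > 18 or val < 28  # -> check = True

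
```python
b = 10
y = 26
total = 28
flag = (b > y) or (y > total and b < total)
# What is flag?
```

Trace (tracking flag):
b = 10  # -> b = 10
y = 26  # -> y = 26
total = 28  # -> total = 28
flag = b > y or (y > total and b < total)  # -> flag = False

Answer: False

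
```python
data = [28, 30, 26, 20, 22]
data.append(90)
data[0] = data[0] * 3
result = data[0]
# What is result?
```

Answer: 84

Derivation:
Trace (tracking result):
data = [28, 30, 26, 20, 22]  # -> data = [28, 30, 26, 20, 22]
data.append(90)  # -> data = [28, 30, 26, 20, 22, 90]
data[0] = data[0] * 3  # -> data = [84, 30, 26, 20, 22, 90]
result = data[0]  # -> result = 84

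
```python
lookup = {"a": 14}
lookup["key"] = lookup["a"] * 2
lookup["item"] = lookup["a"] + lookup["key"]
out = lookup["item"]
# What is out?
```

Trace (tracking out):
lookup = {'a': 14}  # -> lookup = {'a': 14}
lookup['key'] = lookup['a'] * 2  # -> lookup = {'a': 14, 'key': 28}
lookup['item'] = lookup['a'] + lookup['key']  # -> lookup = {'a': 14, 'key': 28, 'item': 42}
out = lookup['item']  # -> out = 42

Answer: 42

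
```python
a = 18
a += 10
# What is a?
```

Trace (tracking a):
a = 18  # -> a = 18
a += 10  # -> a = 28

Answer: 28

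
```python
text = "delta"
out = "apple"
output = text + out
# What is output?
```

Trace (tracking output):
text = 'delta'  # -> text = 'delta'
out = 'apple'  # -> out = 'apple'
output = text + out  # -> output = 'deltaapple'

Answer: 'deltaapple'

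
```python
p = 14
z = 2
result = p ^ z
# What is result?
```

Answer: 12

Derivation:
Trace (tracking result):
p = 14  # -> p = 14
z = 2  # -> z = 2
result = p ^ z  # -> result = 12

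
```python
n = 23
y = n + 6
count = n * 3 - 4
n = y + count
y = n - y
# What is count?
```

Trace (tracking count):
n = 23  # -> n = 23
y = n + 6  # -> y = 29
count = n * 3 - 4  # -> count = 65
n = y + count  # -> n = 94
y = n - y  # -> y = 65

Answer: 65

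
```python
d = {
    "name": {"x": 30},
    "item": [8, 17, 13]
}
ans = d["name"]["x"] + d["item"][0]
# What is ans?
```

Answer: 38

Derivation:
Trace (tracking ans):
d = {'name': {'x': 30}, 'item': [8, 17, 13]}  # -> d = {'name': {'x': 30}, 'item': [8, 17, 13]}
ans = d['name']['x'] + d['item'][0]  # -> ans = 38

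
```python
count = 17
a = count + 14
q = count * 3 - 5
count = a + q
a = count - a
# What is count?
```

Answer: 77

Derivation:
Trace (tracking count):
count = 17  # -> count = 17
a = count + 14  # -> a = 31
q = count * 3 - 5  # -> q = 46
count = a + q  # -> count = 77
a = count - a  # -> a = 46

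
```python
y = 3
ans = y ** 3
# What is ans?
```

Trace (tracking ans):
y = 3  # -> y = 3
ans = y ** 3  # -> ans = 27

Answer: 27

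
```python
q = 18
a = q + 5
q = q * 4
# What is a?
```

Answer: 23

Derivation:
Trace (tracking a):
q = 18  # -> q = 18
a = q + 5  # -> a = 23
q = q * 4  # -> q = 72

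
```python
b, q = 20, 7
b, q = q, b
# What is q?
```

Trace (tracking q):
b, q = (20, 7)  # -> b = 20, q = 7
b, q = (q, b)  # -> b = 7, q = 20

Answer: 20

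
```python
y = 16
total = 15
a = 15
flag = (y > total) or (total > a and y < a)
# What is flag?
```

Trace (tracking flag):
y = 16  # -> y = 16
total = 15  # -> total = 15
a = 15  # -> a = 15
flag = y > total or (total > a and y < a)  # -> flag = True

Answer: True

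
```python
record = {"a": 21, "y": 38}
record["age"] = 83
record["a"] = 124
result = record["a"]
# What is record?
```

Answer: {'a': 124, 'y': 38, 'age': 83}

Derivation:
Trace (tracking record):
record = {'a': 21, 'y': 38}  # -> record = {'a': 21, 'y': 38}
record['age'] = 83  # -> record = {'a': 21, 'y': 38, 'age': 83}
record['a'] = 124  # -> record = {'a': 124, 'y': 38, 'age': 83}
result = record['a']  # -> result = 124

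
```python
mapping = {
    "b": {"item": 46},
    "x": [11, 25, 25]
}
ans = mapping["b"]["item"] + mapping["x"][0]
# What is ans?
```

Answer: 57

Derivation:
Trace (tracking ans):
mapping = {'b': {'item': 46}, 'x': [11, 25, 25]}  # -> mapping = {'b': {'item': 46}, 'x': [11, 25, 25]}
ans = mapping['b']['item'] + mapping['x'][0]  # -> ans = 57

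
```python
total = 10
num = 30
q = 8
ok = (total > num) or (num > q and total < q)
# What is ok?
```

Answer: False

Derivation:
Trace (tracking ok):
total = 10  # -> total = 10
num = 30  # -> num = 30
q = 8  # -> q = 8
ok = total > num or (num > q and total < q)  # -> ok = False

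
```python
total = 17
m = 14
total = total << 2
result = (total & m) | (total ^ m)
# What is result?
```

Trace (tracking result):
total = 17  # -> total = 17
m = 14  # -> m = 14
total = total << 2  # -> total = 68
result = total & m | total ^ m  # -> result = 78

Answer: 78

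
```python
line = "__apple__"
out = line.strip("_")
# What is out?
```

Trace (tracking out):
line = '__apple__'  # -> line = '__apple__'
out = line.strip('_')  # -> out = 'apple'

Answer: 'apple'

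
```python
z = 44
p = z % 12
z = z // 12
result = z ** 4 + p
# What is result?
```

Answer: 89

Derivation:
Trace (tracking result):
z = 44  # -> z = 44
p = z % 12  # -> p = 8
z = z // 12  # -> z = 3
result = z ** 4 + p  # -> result = 89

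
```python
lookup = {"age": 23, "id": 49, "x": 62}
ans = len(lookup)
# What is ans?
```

Answer: 3

Derivation:
Trace (tracking ans):
lookup = {'age': 23, 'id': 49, 'x': 62}  # -> lookup = {'age': 23, 'id': 49, 'x': 62}
ans = len(lookup)  # -> ans = 3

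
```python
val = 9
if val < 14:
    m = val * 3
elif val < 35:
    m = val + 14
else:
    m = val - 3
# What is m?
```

Trace (tracking m):
val = 9  # -> val = 9
if val < 14:  # condition is True
    m = val * 3  # -> m = 27

Answer: 27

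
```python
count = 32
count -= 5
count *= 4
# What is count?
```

Trace (tracking count):
count = 32  # -> count = 32
count -= 5  # -> count = 27
count *= 4  # -> count = 108

Answer: 108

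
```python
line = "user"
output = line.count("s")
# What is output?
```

Trace (tracking output):
line = 'user'  # -> line = 'user'
output = line.count('s')  # -> output = 1

Answer: 1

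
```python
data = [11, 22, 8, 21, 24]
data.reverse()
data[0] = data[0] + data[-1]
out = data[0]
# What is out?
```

Trace (tracking out):
data = [11, 22, 8, 21, 24]  # -> data = [11, 22, 8, 21, 24]
data.reverse()  # -> data = [24, 21, 8, 22, 11]
data[0] = data[0] + data[-1]  # -> data = [35, 21, 8, 22, 11]
out = data[0]  # -> out = 35

Answer: 35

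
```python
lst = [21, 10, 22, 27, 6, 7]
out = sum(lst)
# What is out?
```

Answer: 93

Derivation:
Trace (tracking out):
lst = [21, 10, 22, 27, 6, 7]  # -> lst = [21, 10, 22, 27, 6, 7]
out = sum(lst)  # -> out = 93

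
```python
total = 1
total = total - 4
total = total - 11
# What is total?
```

Trace (tracking total):
total = 1  # -> total = 1
total = total - 4  # -> total = -3
total = total - 11  # -> total = -14

Answer: -14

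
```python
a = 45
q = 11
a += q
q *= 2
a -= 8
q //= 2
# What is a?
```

Answer: 48

Derivation:
Trace (tracking a):
a = 45  # -> a = 45
q = 11  # -> q = 11
a += q  # -> a = 56
q *= 2  # -> q = 22
a -= 8  # -> a = 48
q //= 2  # -> q = 11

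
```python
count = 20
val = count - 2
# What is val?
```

Answer: 18

Derivation:
Trace (tracking val):
count = 20  # -> count = 20
val = count - 2  # -> val = 18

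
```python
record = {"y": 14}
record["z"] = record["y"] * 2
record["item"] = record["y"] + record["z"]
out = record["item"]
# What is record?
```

Trace (tracking record):
record = {'y': 14}  # -> record = {'y': 14}
record['z'] = record['y'] * 2  # -> record = {'y': 14, 'z': 28}
record['item'] = record['y'] + record['z']  # -> record = {'y': 14, 'z': 28, 'item': 42}
out = record['item']  # -> out = 42

Answer: {'y': 14, 'z': 28, 'item': 42}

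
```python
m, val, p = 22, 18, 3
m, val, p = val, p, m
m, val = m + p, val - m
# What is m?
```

Answer: 40

Derivation:
Trace (tracking m):
m, val, p = (22, 18, 3)  # -> m = 22, val = 18, p = 3
m, val, p = (val, p, m)  # -> m = 18, val = 3, p = 22
m, val = (m + p, val - m)  # -> m = 40, val = -15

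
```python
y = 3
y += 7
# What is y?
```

Trace (tracking y):
y = 3  # -> y = 3
y += 7  # -> y = 10

Answer: 10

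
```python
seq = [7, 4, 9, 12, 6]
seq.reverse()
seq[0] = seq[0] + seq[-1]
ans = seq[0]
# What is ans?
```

Answer: 13

Derivation:
Trace (tracking ans):
seq = [7, 4, 9, 12, 6]  # -> seq = [7, 4, 9, 12, 6]
seq.reverse()  # -> seq = [6, 12, 9, 4, 7]
seq[0] = seq[0] + seq[-1]  # -> seq = [13, 12, 9, 4, 7]
ans = seq[0]  # -> ans = 13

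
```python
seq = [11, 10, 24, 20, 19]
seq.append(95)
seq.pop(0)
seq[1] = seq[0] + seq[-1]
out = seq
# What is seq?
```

Answer: [10, 105, 20, 19, 95]

Derivation:
Trace (tracking seq):
seq = [11, 10, 24, 20, 19]  # -> seq = [11, 10, 24, 20, 19]
seq.append(95)  # -> seq = [11, 10, 24, 20, 19, 95]
seq.pop(0)  # -> seq = [10, 24, 20, 19, 95]
seq[1] = seq[0] + seq[-1]  # -> seq = [10, 105, 20, 19, 95]
out = seq  # -> out = [10, 105, 20, 19, 95]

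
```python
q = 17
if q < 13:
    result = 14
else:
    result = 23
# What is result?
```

Answer: 23

Derivation:
Trace (tracking result):
q = 17  # -> q = 17
if q < 13:  # condition is False
else:
    result = 23  # -> result = 23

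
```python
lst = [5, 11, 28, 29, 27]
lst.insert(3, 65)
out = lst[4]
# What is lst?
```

Trace (tracking lst):
lst = [5, 11, 28, 29, 27]  # -> lst = [5, 11, 28, 29, 27]
lst.insert(3, 65)  # -> lst = [5, 11, 28, 65, 29, 27]
out = lst[4]  # -> out = 29

Answer: [5, 11, 28, 65, 29, 27]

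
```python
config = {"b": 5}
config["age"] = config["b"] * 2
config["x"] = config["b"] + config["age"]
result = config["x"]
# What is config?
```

Answer: {'b': 5, 'age': 10, 'x': 15}

Derivation:
Trace (tracking config):
config = {'b': 5}  # -> config = {'b': 5}
config['age'] = config['b'] * 2  # -> config = {'b': 5, 'age': 10}
config['x'] = config['b'] + config['age']  # -> config = {'b': 5, 'age': 10, 'x': 15}
result = config['x']  # -> result = 15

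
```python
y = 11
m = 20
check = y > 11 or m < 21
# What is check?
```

Trace (tracking check):
y = 11  # -> y = 11
m = 20  # -> m = 20
check = y > 11 or m < 21  # -> check = True

Answer: True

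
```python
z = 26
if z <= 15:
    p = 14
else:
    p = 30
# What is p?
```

Answer: 30

Derivation:
Trace (tracking p):
z = 26  # -> z = 26
if z <= 15:  # condition is False
else:
    p = 30  # -> p = 30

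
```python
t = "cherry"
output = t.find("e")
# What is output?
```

Trace (tracking output):
t = 'cherry'  # -> t = 'cherry'
output = t.find('e')  # -> output = 2

Answer: 2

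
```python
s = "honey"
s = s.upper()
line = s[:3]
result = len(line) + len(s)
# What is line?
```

Answer: 'HON'

Derivation:
Trace (tracking line):
s = 'honey'  # -> s = 'honey'
s = s.upper()  # -> s = 'HONEY'
line = s[:3]  # -> line = 'HON'
result = len(line) + len(s)  # -> result = 8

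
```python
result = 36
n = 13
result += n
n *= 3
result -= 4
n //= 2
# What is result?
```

Answer: 45

Derivation:
Trace (tracking result):
result = 36  # -> result = 36
n = 13  # -> n = 13
result += n  # -> result = 49
n *= 3  # -> n = 39
result -= 4  # -> result = 45
n //= 2  # -> n = 19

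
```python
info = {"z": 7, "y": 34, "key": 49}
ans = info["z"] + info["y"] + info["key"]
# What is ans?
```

Answer: 90

Derivation:
Trace (tracking ans):
info = {'z': 7, 'y': 34, 'key': 49}  # -> info = {'z': 7, 'y': 34, 'key': 49}
ans = info['z'] + info['y'] + info['key']  # -> ans = 90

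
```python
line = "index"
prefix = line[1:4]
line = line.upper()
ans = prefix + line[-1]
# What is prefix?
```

Trace (tracking prefix):
line = 'index'  # -> line = 'index'
prefix = line[1:4]  # -> prefix = 'nde'
line = line.upper()  # -> line = 'INDEX'
ans = prefix + line[-1]  # -> ans = 'ndeX'

Answer: 'nde'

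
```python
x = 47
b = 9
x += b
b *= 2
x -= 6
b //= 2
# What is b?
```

Trace (tracking b):
x = 47  # -> x = 47
b = 9  # -> b = 9
x += b  # -> x = 56
b *= 2  # -> b = 18
x -= 6  # -> x = 50
b //= 2  # -> b = 9

Answer: 9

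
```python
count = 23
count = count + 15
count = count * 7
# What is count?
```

Answer: 266

Derivation:
Trace (tracking count):
count = 23  # -> count = 23
count = count + 15  # -> count = 38
count = count * 7  # -> count = 266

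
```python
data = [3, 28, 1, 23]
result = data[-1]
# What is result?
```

Trace (tracking result):
data = [3, 28, 1, 23]  # -> data = [3, 28, 1, 23]
result = data[-1]  # -> result = 23

Answer: 23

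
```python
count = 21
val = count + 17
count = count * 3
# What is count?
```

Answer: 63

Derivation:
Trace (tracking count):
count = 21  # -> count = 21
val = count + 17  # -> val = 38
count = count * 3  # -> count = 63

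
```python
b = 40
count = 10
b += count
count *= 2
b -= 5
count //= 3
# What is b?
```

Answer: 45

Derivation:
Trace (tracking b):
b = 40  # -> b = 40
count = 10  # -> count = 10
b += count  # -> b = 50
count *= 2  # -> count = 20
b -= 5  # -> b = 45
count //= 3  # -> count = 6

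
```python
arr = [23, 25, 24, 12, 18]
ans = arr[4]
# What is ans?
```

Trace (tracking ans):
arr = [23, 25, 24, 12, 18]  # -> arr = [23, 25, 24, 12, 18]
ans = arr[4]  # -> ans = 18

Answer: 18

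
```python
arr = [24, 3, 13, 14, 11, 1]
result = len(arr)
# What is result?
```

Trace (tracking result):
arr = [24, 3, 13, 14, 11, 1]  # -> arr = [24, 3, 13, 14, 11, 1]
result = len(arr)  # -> result = 6

Answer: 6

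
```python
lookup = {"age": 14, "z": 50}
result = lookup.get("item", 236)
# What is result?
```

Answer: 236

Derivation:
Trace (tracking result):
lookup = {'age': 14, 'z': 50}  # -> lookup = {'age': 14, 'z': 50}
result = lookup.get('item', 236)  # -> result = 236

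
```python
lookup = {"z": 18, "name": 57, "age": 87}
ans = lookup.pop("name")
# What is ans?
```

Answer: 57

Derivation:
Trace (tracking ans):
lookup = {'z': 18, 'name': 57, 'age': 87}  # -> lookup = {'z': 18, 'name': 57, 'age': 87}
ans = lookup.pop('name')  # -> ans = 57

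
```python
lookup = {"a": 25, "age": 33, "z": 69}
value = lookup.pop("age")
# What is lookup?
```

Answer: {'a': 25, 'z': 69}

Derivation:
Trace (tracking lookup):
lookup = {'a': 25, 'age': 33, 'z': 69}  # -> lookup = {'a': 25, 'age': 33, 'z': 69}
value = lookup.pop('age')  # -> value = 33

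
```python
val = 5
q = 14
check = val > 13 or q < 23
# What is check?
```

Trace (tracking check):
val = 5  # -> val = 5
q = 14  # -> q = 14
check = val > 13 or q < 23  # -> check = True

Answer: True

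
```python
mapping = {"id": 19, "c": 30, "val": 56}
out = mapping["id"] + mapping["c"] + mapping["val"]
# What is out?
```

Answer: 105

Derivation:
Trace (tracking out):
mapping = {'id': 19, 'c': 30, 'val': 56}  # -> mapping = {'id': 19, 'c': 30, 'val': 56}
out = mapping['id'] + mapping['c'] + mapping['val']  # -> out = 105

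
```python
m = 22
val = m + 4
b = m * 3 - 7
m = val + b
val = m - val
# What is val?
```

Answer: 59

Derivation:
Trace (tracking val):
m = 22  # -> m = 22
val = m + 4  # -> val = 26
b = m * 3 - 7  # -> b = 59
m = val + b  # -> m = 85
val = m - val  # -> val = 59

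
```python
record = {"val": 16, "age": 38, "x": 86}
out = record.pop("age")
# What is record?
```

Answer: {'val': 16, 'x': 86}

Derivation:
Trace (tracking record):
record = {'val': 16, 'age': 38, 'x': 86}  # -> record = {'val': 16, 'age': 38, 'x': 86}
out = record.pop('age')  # -> out = 38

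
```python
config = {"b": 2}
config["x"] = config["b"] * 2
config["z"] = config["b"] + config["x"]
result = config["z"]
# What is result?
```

Trace (tracking result):
config = {'b': 2}  # -> config = {'b': 2}
config['x'] = config['b'] * 2  # -> config = {'b': 2, 'x': 4}
config['z'] = config['b'] + config['x']  # -> config = {'b': 2, 'x': 4, 'z': 6}
result = config['z']  # -> result = 6

Answer: 6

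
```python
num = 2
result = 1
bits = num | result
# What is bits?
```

Trace (tracking bits):
num = 2  # -> num = 2
result = 1  # -> result = 1
bits = num | result  # -> bits = 3

Answer: 3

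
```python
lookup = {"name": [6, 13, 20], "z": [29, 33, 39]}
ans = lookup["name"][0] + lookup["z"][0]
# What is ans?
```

Answer: 35

Derivation:
Trace (tracking ans):
lookup = {'name': [6, 13, 20], 'z': [29, 33, 39]}  # -> lookup = {'name': [6, 13, 20], 'z': [29, 33, 39]}
ans = lookup['name'][0] + lookup['z'][0]  # -> ans = 35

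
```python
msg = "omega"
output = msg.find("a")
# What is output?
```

Trace (tracking output):
msg = 'omega'  # -> msg = 'omega'
output = msg.find('a')  # -> output = 4

Answer: 4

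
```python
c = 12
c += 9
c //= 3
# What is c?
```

Answer: 7

Derivation:
Trace (tracking c):
c = 12  # -> c = 12
c += 9  # -> c = 21
c //= 3  # -> c = 7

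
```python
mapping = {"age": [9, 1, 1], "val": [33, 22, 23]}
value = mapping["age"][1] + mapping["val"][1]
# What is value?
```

Answer: 23

Derivation:
Trace (tracking value):
mapping = {'age': [9, 1, 1], 'val': [33, 22, 23]}  # -> mapping = {'age': [9, 1, 1], 'val': [33, 22, 23]}
value = mapping['age'][1] + mapping['val'][1]  # -> value = 23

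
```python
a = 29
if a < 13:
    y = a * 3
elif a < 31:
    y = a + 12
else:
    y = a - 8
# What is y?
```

Answer: 41

Derivation:
Trace (tracking y):
a = 29  # -> a = 29
if a < 13:  # condition is False
elif a < 31:  # condition is True
    y = a + 12  # -> y = 41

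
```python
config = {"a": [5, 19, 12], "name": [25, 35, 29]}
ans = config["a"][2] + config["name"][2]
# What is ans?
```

Answer: 41

Derivation:
Trace (tracking ans):
config = {'a': [5, 19, 12], 'name': [25, 35, 29]}  # -> config = {'a': [5, 19, 12], 'name': [25, 35, 29]}
ans = config['a'][2] + config['name'][2]  # -> ans = 41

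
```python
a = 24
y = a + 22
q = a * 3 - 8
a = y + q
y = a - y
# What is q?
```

Answer: 64

Derivation:
Trace (tracking q):
a = 24  # -> a = 24
y = a + 22  # -> y = 46
q = a * 3 - 8  # -> q = 64
a = y + q  # -> a = 110
y = a - y  # -> y = 64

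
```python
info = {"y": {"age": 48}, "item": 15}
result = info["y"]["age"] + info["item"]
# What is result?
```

Answer: 63

Derivation:
Trace (tracking result):
info = {'y': {'age': 48}, 'item': 15}  # -> info = {'y': {'age': 48}, 'item': 15}
result = info['y']['age'] + info['item']  # -> result = 63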